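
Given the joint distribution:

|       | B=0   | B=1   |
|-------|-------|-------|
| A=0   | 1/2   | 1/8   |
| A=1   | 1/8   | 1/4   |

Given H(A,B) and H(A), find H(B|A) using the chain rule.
From the chain rule: H(A,B) = H(A) + H(B|A)
Therefore: H(B|A) = H(A,B) - H(A)

H(A,B) = -[(1/2)·log₂(1/2) + (1/8)·log₂(1/8) + (1/8)·log₂(1/8) + (1/4)·log₂(1/4)]
  = 0.5000 + 0.3750 + 0.3750 + 0.5000
  = 1.7500 bits
Marginal P(A) (row sums):
  P(A=0) = 1/2 + 1/8 = 5/8
  P(A=1) = 1/8 + 1/4 = 3/8
H(A) = -[(5/8)·log₂(5/8) + (3/8)·log₂(3/8)]
  = 0.4238 + 0.5306
  = 0.9544 bits

H(B|A) = 1.7500 - 0.9544 = 0.7956 bits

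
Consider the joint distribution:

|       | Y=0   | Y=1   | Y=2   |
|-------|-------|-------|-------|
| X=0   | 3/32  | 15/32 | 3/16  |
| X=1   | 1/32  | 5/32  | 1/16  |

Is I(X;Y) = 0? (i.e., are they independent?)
Marginal P(X) (row sums):
  P(X=0) = 3/32 + 15/32 + 3/16 = 3/4
  P(X=1) = 1/32 + 5/32 + 1/16 = 1/4
Marginal P(Y) (column sums):
  P(Y=0) = 3/32 + 1/32 = 1/8
  P(Y=1) = 15/32 + 5/32 = 5/8
  P(Y=2) = 3/16 + 1/16 = 1/4

X and Y are independent iff P(X=i,Y=j) = P(X=i)·P(Y=j) for every cell.
  P(X=0)·P(Y=0) = 3/4 × 1/8 = 3/32 = P(X=0,Y=0) ✓
  P(X=0)·P(Y=1) = 3/4 × 5/8 = 15/32 = P(X=0,Y=1) ✓
  P(X=0)·P(Y=2) = 3/4 × 1/4 = 3/16 = P(X=0,Y=2) ✓
  P(X=1)·P(Y=0) = 1/4 × 1/8 = 1/32 = P(X=1,Y=0) ✓
  P(X=1)·P(Y=1) = 1/4 × 5/8 = 5/32 = P(X=1,Y=1) ✓
  P(X=1)·P(Y=2) = 1/4 × 1/4 = 1/16 = P(X=1,Y=2) ✓

Yes, X and Y are independent: every cell factors, so I(X;Y) = 0 bits.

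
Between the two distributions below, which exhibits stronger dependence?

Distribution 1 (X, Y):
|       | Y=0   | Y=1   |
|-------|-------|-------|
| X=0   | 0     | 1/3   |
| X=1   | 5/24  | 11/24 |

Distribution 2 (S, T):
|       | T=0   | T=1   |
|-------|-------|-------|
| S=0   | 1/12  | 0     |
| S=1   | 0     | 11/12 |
Distribution 1 (X, Y):
Marginal P(X) (row sums):
  P(X=0) = 0 + 1/3 = 1/3
  P(X=1) = 5/24 + 11/24 = 2/3
Marginal P(Y) (column sums):
  P(Y=0) = 0 + 5/24 = 5/24
  P(Y=1) = 1/3 + 11/24 = 19/24

H(X) = -[(1/3)·log₂(1/3) + (2/3)·log₂(2/3)]
  = 0.5283 + 0.3900
  = 0.9183 bits
H(Y) = -[(5/24)·log₂(5/24) + (19/24)·log₂(19/24)]
  = 0.4715 + 0.2668
  = 0.7383 bits
H(X,Y) = -[(1/3)·log₂(1/3) + (5/24)·log₂(5/24) + (11/24)·log₂(11/24)]
  = 0.5283 + 0.4715 + 0.5159
  = 1.5157 bits

I(X;Y) = H(X) + H(Y) - H(X,Y)
  = 0.9183 + 0.7383 - 1.5157
  = 0.1409 bits

Distribution 2 (S, T):
Marginal P(S) (row sums):
  P(S=0) = 1/12 + 0 = 1/12
  P(S=1) = 0 + 11/12 = 11/12
Marginal P(T) (column sums):
  P(T=0) = 1/12 + 0 = 1/12
  P(T=1) = 0 + 11/12 = 11/12

H(S) = -[(1/12)·log₂(1/12) + (11/12)·log₂(11/12)]
  = 0.2987 + 0.1151
  = 0.4138 bits
H(T) = -[(1/12)·log₂(1/12) + (11/12)·log₂(11/12)]
  = 0.2987 + 0.1151
  = 0.4138 bits
H(S,T) = -[(1/12)·log₂(1/12) + (11/12)·log₂(11/12)]
  = 0.2987 + 0.1151
  = 0.4138 bits

I(S;T) = H(S) + H(T) - H(S,T)
  = 0.4138 + 0.4138 - 0.4138
  = 0.4138 bits

I(S;T) = 0.4138 bits > I(X;Y) = 0.1409 bits, so (S, T) has the higher mutual information (stronger dependence).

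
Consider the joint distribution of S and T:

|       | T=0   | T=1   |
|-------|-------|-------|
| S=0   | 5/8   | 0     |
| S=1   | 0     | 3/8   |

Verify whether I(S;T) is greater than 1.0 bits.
Marginal P(S) (row sums):
  P(S=0) = 5/8 + 0 = 5/8
  P(S=1) = 0 + 3/8 = 3/8
Marginal P(T) (column sums):
  P(T=0) = 5/8 + 0 = 5/8
  P(T=1) = 0 + 3/8 = 3/8

H(S) = -[(5/8)·log₂(5/8) + (3/8)·log₂(3/8)]
  = 0.4238 + 0.5306
  = 0.9544 bits
H(T) = -[(5/8)·log₂(5/8) + (3/8)·log₂(3/8)]
  = 0.4238 + 0.5306
  = 0.9544 bits
H(S,T) = -[(5/8)·log₂(5/8) + (3/8)·log₂(3/8)]
  = 0.4238 + 0.5306
  = 0.9544 bits

I(S;T) = H(S) + H(T) - H(S,T)
  = 0.9544 + 0.9544 - 0.9544
  = 0.9544 bits

No. I(S;T) = 0.9544 bits, which is ≤ 1.0 bits.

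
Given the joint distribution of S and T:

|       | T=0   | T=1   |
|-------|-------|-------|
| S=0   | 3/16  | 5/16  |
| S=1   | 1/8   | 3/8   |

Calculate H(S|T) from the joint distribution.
Marginal P(T) (column sums):
  P(T=0) = 3/16 + 1/8 = 5/16
  P(T=1) = 5/16 + 3/8 = 11/16

H(S|T) = -Σ P(S,T)·log₂ P(S|T), where P(S|T) = P(S,T) / P(T)
  (S=0,T=0): P(S|T) = (3/16)/(5/16) = 3/5;  -(3/16)·log₂(3/5) = 0.1382
  (S=0,T=1): P(S|T) = (5/16)/(11/16) = 5/11;  -(5/16)·log₂(5/11) = 0.3555
  (S=1,T=0): P(S|T) = (1/8)/(5/16) = 2/5;  -(1/8)·log₂(2/5) = 0.1652
  (S=1,T=1): P(S|T) = (3/8)/(11/16) = 6/11;  -(3/8)·log₂(6/11) = 0.3279
H(S|T) = 0.1382 + 0.3555 + 0.1652 + 0.3279
  = 0.9868 bits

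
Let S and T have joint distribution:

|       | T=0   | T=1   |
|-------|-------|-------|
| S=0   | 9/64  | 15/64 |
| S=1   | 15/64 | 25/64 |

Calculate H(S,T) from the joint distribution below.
H(S,T) = -Σ P(S,T) log₂ P(S,T), summed over the non-zero cells:
H(S,T) = -[(9/64)·log₂(9/64) + (15/64)·log₂(15/64) + (15/64)·log₂(15/64) + (25/64)·log₂(25/64)]
  = 0.3980 + 0.4906 + 0.4906 + 0.5297
  = 1.9089 bits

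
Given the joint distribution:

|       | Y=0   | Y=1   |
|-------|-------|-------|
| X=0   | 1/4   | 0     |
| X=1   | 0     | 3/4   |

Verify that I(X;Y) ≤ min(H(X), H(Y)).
Marginal P(X) (row sums):
  P(X=0) = 1/4 + 0 = 1/4
  P(X=1) = 0 + 3/4 = 3/4
Marginal P(Y) (column sums):
  P(Y=0) = 1/4 + 0 = 1/4
  P(Y=1) = 0 + 3/4 = 3/4

H(X) = -[(1/4)·log₂(1/4) + (3/4)·log₂(3/4)]
  = 0.5000 + 0.3113
  = 0.8113 bits
H(Y) = -[(1/4)·log₂(1/4) + (3/4)·log₂(3/4)]
  = 0.5000 + 0.3113
  = 0.8113 bits
H(X,Y) = -[(1/4)·log₂(1/4) + (3/4)·log₂(3/4)]
  = 0.5000 + 0.3113
  = 0.8113 bits

I(X;Y) = H(X) + H(Y) - H(X,Y)
  = 0.8113 + 0.8113 - 0.8113
  = 0.8113 bits

min(H(X), H(Y)) = min(0.8113, 0.8113) = 0.8113 bits
Since 0.8113 ≤ 0.8113, the bound is satisfied ✓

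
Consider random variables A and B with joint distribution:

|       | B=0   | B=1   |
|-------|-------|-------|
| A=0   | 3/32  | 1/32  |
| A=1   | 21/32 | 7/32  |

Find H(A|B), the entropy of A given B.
Marginal P(B) (column sums):
  P(B=0) = 3/32 + 21/32 = 3/4
  P(B=1) = 1/32 + 7/32 = 1/4

H(A|B) = -Σ P(A,B)·log₂ P(A|B), where P(A|B) = P(A,B) / P(B)
  (A=0,B=0): P(A|B) = (3/32)/(3/4) = 1/8;  -(3/32)·log₂(1/8) = 0.2813
  (A=0,B=1): P(A|B) = (1/32)/(1/4) = 1/8;  -(1/32)·log₂(1/8) = 0.0938
  (A=1,B=0): P(A|B) = (21/32)/(3/4) = 7/8;  -(21/32)·log₂(7/8) = 0.1264
  (A=1,B=1): P(A|B) = (7/32)/(1/4) = 7/8;  -(7/32)·log₂(7/8) = 0.0421
H(A|B) = 0.2813 + 0.0938 + 0.1264 + 0.0421
  = 0.5436 bits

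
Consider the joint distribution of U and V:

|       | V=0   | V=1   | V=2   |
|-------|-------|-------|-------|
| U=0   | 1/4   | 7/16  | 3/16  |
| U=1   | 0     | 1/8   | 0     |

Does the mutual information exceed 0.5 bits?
Marginal P(U) (row sums):
  P(U=0) = 1/4 + 7/16 + 3/16 = 7/8
  P(U=1) = 0 + 1/8 + 0 = 1/8
Marginal P(V) (column sums):
  P(V=0) = 1/4 + 0 = 1/4
  P(V=1) = 7/16 + 1/8 = 9/16
  P(V=2) = 3/16 + 0 = 3/16

H(U) = -[(7/8)·log₂(7/8) + (1/8)·log₂(1/8)]
  = 0.1686 + 0.3750
  = 0.5436 bits
H(V) = -[(1/4)·log₂(1/4) + (9/16)·log₂(9/16) + (3/16)·log₂(3/16)]
  = 0.5000 + 0.4669 + 0.4528
  = 1.4197 bits
H(U,V) = -[(1/4)·log₂(1/4) + (7/16)·log₂(7/16) + (3/16)·log₂(3/16) + (1/8)·log₂(1/8)]
  = 0.5000 + 0.5218 + 0.4528 + 0.3750
  = 1.8496 bits

I(U;V) = H(U) + H(V) - H(U,V)
  = 0.5436 + 1.4197 - 1.8496
  = 0.1137 bits

No. I(U;V) = 0.1137 bits, which is ≤ 0.5 bits.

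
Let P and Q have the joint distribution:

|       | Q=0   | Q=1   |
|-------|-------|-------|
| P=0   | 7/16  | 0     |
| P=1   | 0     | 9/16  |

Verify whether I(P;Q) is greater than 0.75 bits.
Marginal P(P) (row sums):
  P(P=0) = 7/16 + 0 = 7/16
  P(P=1) = 0 + 9/16 = 9/16
Marginal P(Q) (column sums):
  P(Q=0) = 7/16 + 0 = 7/16
  P(Q=1) = 0 + 9/16 = 9/16

H(P) = -[(7/16)·log₂(7/16) + (9/16)·log₂(9/16)]
  = 0.5218 + 0.4669
  = 0.9887 bits
H(Q) = -[(7/16)·log₂(7/16) + (9/16)·log₂(9/16)]
  = 0.5218 + 0.4669
  = 0.9887 bits
H(P,Q) = -[(7/16)·log₂(7/16) + (9/16)·log₂(9/16)]
  = 0.5218 + 0.4669
  = 0.9887 bits

I(P;Q) = H(P) + H(Q) - H(P,Q)
  = 0.9887 + 0.9887 - 0.9887
  = 0.9887 bits

Yes. I(P;Q) = 0.9887 bits, which is > 0.75 bits.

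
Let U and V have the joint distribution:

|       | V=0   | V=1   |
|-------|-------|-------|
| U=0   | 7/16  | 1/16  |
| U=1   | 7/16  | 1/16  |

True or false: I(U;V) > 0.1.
Marginal P(U) (row sums):
  P(U=0) = 7/16 + 1/16 = 1/2
  P(U=1) = 7/16 + 1/16 = 1/2
Marginal P(V) (column sums):
  P(V=0) = 7/16 + 7/16 = 7/8
  P(V=1) = 1/16 + 1/16 = 1/8

H(U) = -[(1/2)·log₂(1/2) + (1/2)·log₂(1/2)]
  = 0.5000 + 0.5000
  = 1.0000 bits
H(V) = -[(7/8)·log₂(7/8) + (1/8)·log₂(1/8)]
  = 0.1686 + 0.3750
  = 0.5436 bits
H(U,V) = -[(7/16)·log₂(7/16) + (1/16)·log₂(1/16) + (7/16)·log₂(7/16) + (1/16)·log₂(1/16)]
  = 0.5218 + 0.2500 + 0.5218 + 0.2500
  = 1.5436 bits

I(U;V) = H(U) + H(V) - H(U,V)
  = 1.0000 + 0.5436 - 1.5436
  = 0.0000 bits

False. I(U;V) = 0.0000 bits, which is ≤ 0.1 bits.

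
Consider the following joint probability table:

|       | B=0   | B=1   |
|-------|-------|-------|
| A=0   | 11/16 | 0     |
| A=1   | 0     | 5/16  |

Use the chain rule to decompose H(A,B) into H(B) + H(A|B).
By the chain rule: H(A,B) = H(B) + H(A|B)

Marginal P(B) (column sums):
  P(B=0) = 11/16 + 0 = 11/16
  P(B=1) = 0 + 5/16 = 5/16
H(B) = -[(11/16)·log₂(11/16) + (5/16)·log₂(5/16)]
  = 0.3716 + 0.5244
  = 0.8960 bits
H(A|B) = -Σ P(A,B)·log₂ P(A|B), where P(A|B) = P(A,B) / P(B)
  (cells with P(A,B) = 0 contribute 0)
  (A=0,B=0): P(A|B) = (11/16)/(11/16) = 1;  -(11/16)·log₂(1) = 0.0000
  (A=1,B=1): P(A|B) = (5/16)/(5/16) = 1;  -(5/16)·log₂(1) = 0.0000
H(A|B) = 0.0000 + 0.0000
  = 0.0000 bits

H(A,B) = H(B) + H(A|B) = 0.8960 + 0.0000 = 0.8960 bits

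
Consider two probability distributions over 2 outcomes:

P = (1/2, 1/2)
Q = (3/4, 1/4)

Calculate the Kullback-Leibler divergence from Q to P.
D(P||Q) = Σ P(i) log₂(P(i)/Q(i))
  i=0: (1/2) × log₂((1/2)/(3/4)) = (1/2) × log₂(2/3) = -0.2925
  i=1: (1/2) × log₂((1/2)/(1/4)) = (1/2) × log₂(2) = 0.5000
D(P||Q) = -0.2925 + 0.5000
  = 0.2075 bits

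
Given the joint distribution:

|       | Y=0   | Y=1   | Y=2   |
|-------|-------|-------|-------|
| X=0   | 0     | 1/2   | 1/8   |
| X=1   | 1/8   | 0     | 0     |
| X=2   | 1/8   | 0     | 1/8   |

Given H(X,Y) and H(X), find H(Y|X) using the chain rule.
From the chain rule: H(X,Y) = H(X) + H(Y|X)
Therefore: H(Y|X) = H(X,Y) - H(X)

H(X,Y) = -[(1/2)·log₂(1/2) + (1/8)·log₂(1/8) + (1/8)·log₂(1/8) + (1/8)·log₂(1/8) + (1/8)·log₂(1/8)]
  = 0.5000 + 0.3750 + 0.3750 + 0.3750 + 0.3750
  = 2.0000 bits
Marginal P(X) (row sums):
  P(X=0) = 0 + 1/2 + 1/8 = 5/8
  P(X=1) = 1/8 + 0 + 0 = 1/8
  P(X=2) = 1/8 + 0 + 1/8 = 1/4
H(X) = -[(5/8)·log₂(5/8) + (1/8)·log₂(1/8) + (1/4)·log₂(1/4)]
  = 0.4238 + 0.3750 + 0.5000
  = 1.2988 bits

H(Y|X) = 2.0000 - 1.2988 = 0.7012 bits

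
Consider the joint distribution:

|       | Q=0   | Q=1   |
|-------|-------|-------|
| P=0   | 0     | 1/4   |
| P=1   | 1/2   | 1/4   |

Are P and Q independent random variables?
Marginal P(P) (row sums):
  P(P=0) = 0 + 1/4 = 1/4
  P(P=1) = 1/2 + 1/4 = 3/4
Marginal P(Q) (column sums):
  P(Q=0) = 0 + 1/2 = 1/2
  P(Q=1) = 1/4 + 1/4 = 1/2

P and Q are independent iff P(P=i,Q=j) = P(P=i)·P(Q=j) for every cell.
  P(P=0)·P(Q=0) = 1/4 × 1/2 = 1/8, but P(P=0,Q=0) = 0 ✗

No, P and Q are not independent. Quantitatively, I(P;Q) > 0:

H(P) = -[(1/4)·log₂(1/4) + (3/4)·log₂(3/4)]
  = 0.5000 + 0.3113
  = 0.8113 bits
H(Q) = -[(1/2)·log₂(1/2) + (1/2)·log₂(1/2)]
  = 0.5000 + 0.5000
  = 1.0000 bits
H(P,Q) = -[(1/4)·log₂(1/4) + (1/2)·log₂(1/2) + (1/4)·log₂(1/4)]
  = 0.5000 + 0.5000 + 0.5000
  = 1.5000 bits
I(P;Q) = H(P) + H(Q) - H(P,Q) = 0.8113 + 1.0000 - 1.5000 = 0.3113 bits > 0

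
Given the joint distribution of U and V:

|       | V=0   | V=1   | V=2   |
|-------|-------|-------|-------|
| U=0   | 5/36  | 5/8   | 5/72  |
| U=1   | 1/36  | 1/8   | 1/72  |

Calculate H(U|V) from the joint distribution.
Marginal P(V) (column sums):
  P(V=0) = 5/36 + 1/36 = 1/6
  P(V=1) = 5/8 + 1/8 = 3/4
  P(V=2) = 5/72 + 1/72 = 1/12

H(U|V) = -Σ P(U,V)·log₂ P(U|V), where P(U|V) = P(U,V) / P(V)
  (U=0,V=0): P(U|V) = (5/36)/(1/6) = 5/6;  -(5/36)·log₂(5/6) = 0.0365
  (U=0,V=1): P(U|V) = (5/8)/(3/4) = 5/6;  -(5/8)·log₂(5/6) = 0.1644
  (U=0,V=2): P(U|V) = (5/72)/(1/12) = 5/6;  -(5/72)·log₂(5/6) = 0.0183
  (U=1,V=0): P(U|V) = (1/36)/(1/6) = 1/6;  -(1/36)·log₂(1/6) = 0.0718
  (U=1,V=1): P(U|V) = (1/8)/(3/4) = 1/6;  -(1/8)·log₂(1/6) = 0.3231
  (U=1,V=2): P(U|V) = (1/72)/(1/12) = 1/6;  -(1/72)·log₂(1/6) = 0.0359
H(U|V) = 0.0365 + 0.1644 + 0.0183 + 0.0718 + 0.3231 + 0.0359
  = 0.6500 bits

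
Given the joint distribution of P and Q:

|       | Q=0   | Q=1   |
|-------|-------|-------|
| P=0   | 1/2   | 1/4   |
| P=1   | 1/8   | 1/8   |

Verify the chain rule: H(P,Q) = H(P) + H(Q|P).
Left side:
H(P,Q) = -[(1/2)·log₂(1/2) + (1/4)·log₂(1/4) + (1/8)·log₂(1/8) + (1/8)·log₂(1/8)]
  = 0.5000 + 0.5000 + 0.3750 + 0.3750
  = 1.7500 bits

Right side:
Marginal P(P) (row sums):
  P(P=0) = 1/2 + 1/4 = 3/4
  P(P=1) = 1/8 + 1/8 = 1/4
H(P) = -[(3/4)·log₂(3/4) + (1/4)·log₂(1/4)]
  = 0.3113 + 0.5000
  = 0.8113 bits
H(Q|P) = -Σ P(P,Q)·log₂ P(Q|P), where P(Q|P) = P(P,Q) / P(P)
  (P=0,Q=0): P(Q|P) = (1/2)/(3/4) = 2/3;  -(1/2)·log₂(2/3) = 0.2925
  (P=0,Q=1): P(Q|P) = (1/4)/(3/4) = 1/3;  -(1/4)·log₂(1/3) = 0.3962
  (P=1,Q=0): P(Q|P) = (1/8)/(1/4) = 1/2;  -(1/8)·log₂(1/2) = 0.1250
  (P=1,Q=1): P(Q|P) = (1/8)/(1/4) = 1/2;  -(1/8)·log₂(1/2) = 0.1250
H(Q|P) = 0.2925 + 0.3962 + 0.1250 + 0.1250
  = 0.9387 bits
H(P) + H(Q|P) = 0.8113 + 0.9387 = 1.7500 bits

Both sides equal 1.7500 bits, so the chain rule holds ✓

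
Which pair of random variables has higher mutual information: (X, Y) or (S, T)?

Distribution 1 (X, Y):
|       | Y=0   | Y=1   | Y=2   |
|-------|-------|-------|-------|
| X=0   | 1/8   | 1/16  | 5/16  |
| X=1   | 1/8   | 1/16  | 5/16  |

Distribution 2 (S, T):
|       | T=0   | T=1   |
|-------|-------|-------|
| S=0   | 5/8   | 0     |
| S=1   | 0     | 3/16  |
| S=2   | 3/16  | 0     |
Distribution 1 (X, Y):
Marginal P(X) (row sums):
  P(X=0) = 1/8 + 1/16 + 5/16 = 1/2
  P(X=1) = 1/8 + 1/16 + 5/16 = 1/2
Marginal P(Y) (column sums):
  P(Y=0) = 1/8 + 1/8 = 1/4
  P(Y=1) = 1/16 + 1/16 = 1/8
  P(Y=2) = 5/16 + 5/16 = 5/8

H(X) = -[(1/2)·log₂(1/2) + (1/2)·log₂(1/2)]
  = 0.5000 + 0.5000
  = 1.0000 bits
H(Y) = -[(1/4)·log₂(1/4) + (1/8)·log₂(1/8) + (5/8)·log₂(5/8)]
  = 0.5000 + 0.3750 + 0.4238
  = 1.2988 bits
H(X,Y) = -[(1/8)·log₂(1/8) + (1/16)·log₂(1/16) + (5/16)·log₂(5/16) + (1/8)·log₂(1/8) + (1/16)·log₂(1/16) + (5/16)·log₂(5/16)]
  = 0.3750 + 0.2500 + 0.5244 + 0.3750 + 0.2500 + 0.5244
  = 2.2988 bits

I(X;Y) = H(X) + H(Y) - H(X,Y)
  = 1.0000 + 1.2988 - 2.2988
  = 0.0000 bits

Distribution 2 (S, T):
Marginal P(S) (row sums):
  P(S=0) = 5/8 + 0 = 5/8
  P(S=1) = 0 + 3/16 = 3/16
  P(S=2) = 3/16 + 0 = 3/16
Marginal P(T) (column sums):
  P(T=0) = 5/8 + 0 + 3/16 = 13/16
  P(T=1) = 0 + 3/16 + 0 = 3/16

H(S) = -[(5/8)·log₂(5/8) + (3/16)·log₂(3/16) + (3/16)·log₂(3/16)]
  = 0.4238 + 0.4528 + 0.4528
  = 1.3294 bits
H(T) = -[(13/16)·log₂(13/16) + (3/16)·log₂(3/16)]
  = 0.2434 + 0.4528
  = 0.6962 bits
H(S,T) = -[(5/8)·log₂(5/8) + (3/16)·log₂(3/16) + (3/16)·log₂(3/16)]
  = 0.4238 + 0.4528 + 0.4528
  = 1.3294 bits

I(S;T) = H(S) + H(T) - H(S,T)
  = 1.3294 + 0.6962 - 1.3294
  = 0.6962 bits

I(S;T) = 0.6962 bits > I(X;Y) = 0.0000 bits, so (S, T) has the higher mutual information (stronger dependence).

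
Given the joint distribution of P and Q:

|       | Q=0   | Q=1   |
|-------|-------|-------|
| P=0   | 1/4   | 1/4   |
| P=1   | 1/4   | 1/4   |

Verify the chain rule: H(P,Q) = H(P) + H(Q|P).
Left side:
H(P,Q) = -[(1/4)·log₂(1/4) + (1/4)·log₂(1/4) + (1/4)·log₂(1/4) + (1/4)·log₂(1/4)]
  = 0.5000 + 0.5000 + 0.5000 + 0.5000
  = 2.0000 bits

Right side:
Marginal P(P) (row sums):
  P(P=0) = 1/4 + 1/4 = 1/2
  P(P=1) = 1/4 + 1/4 = 1/2
H(P) = -[(1/2)·log₂(1/2) + (1/2)·log₂(1/2)]
  = 0.5000 + 0.5000
  = 1.0000 bits
H(Q|P) = -Σ P(P,Q)·log₂ P(Q|P), where P(Q|P) = P(P,Q) / P(P)
  (P=0,Q=0): P(Q|P) = (1/4)/(1/2) = 1/2;  -(1/4)·log₂(1/2) = 0.2500
  (P=0,Q=1): P(Q|P) = (1/4)/(1/2) = 1/2;  -(1/4)·log₂(1/2) = 0.2500
  (P=1,Q=0): P(Q|P) = (1/4)/(1/2) = 1/2;  -(1/4)·log₂(1/2) = 0.2500
  (P=1,Q=1): P(Q|P) = (1/4)/(1/2) = 1/2;  -(1/4)·log₂(1/2) = 0.2500
H(Q|P) = 0.2500 + 0.2500 + 0.2500 + 0.2500
  = 1.0000 bits
H(P) + H(Q|P) = 1.0000 + 1.0000 = 2.0000 bits

Both sides equal 2.0000 bits, so the chain rule holds ✓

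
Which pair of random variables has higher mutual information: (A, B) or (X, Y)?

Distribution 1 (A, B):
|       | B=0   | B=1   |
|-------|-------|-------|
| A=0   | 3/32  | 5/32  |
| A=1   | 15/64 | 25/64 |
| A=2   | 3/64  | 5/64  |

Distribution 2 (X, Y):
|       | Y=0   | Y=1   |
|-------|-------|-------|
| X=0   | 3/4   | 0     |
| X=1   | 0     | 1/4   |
Distribution 1 (A, B):
Marginal P(A) (row sums):
  P(A=0) = 3/32 + 5/32 = 1/4
  P(A=1) = 15/64 + 25/64 = 5/8
  P(A=2) = 3/64 + 5/64 = 1/8
Marginal P(B) (column sums):
  P(B=0) = 3/32 + 15/64 + 3/64 = 3/8
  P(B=1) = 5/32 + 25/64 + 5/64 = 5/8

H(A) = -[(1/4)·log₂(1/4) + (5/8)·log₂(5/8) + (1/8)·log₂(1/8)]
  = 0.5000 + 0.4238 + 0.3750
  = 1.2988 bits
H(B) = -[(3/8)·log₂(3/8) + (5/8)·log₂(5/8)]
  = 0.5306 + 0.4238
  = 0.9544 bits
H(A,B) = -[(3/32)·log₂(3/32) + (5/32)·log₂(5/32) + (15/64)·log₂(15/64) + (25/64)·log₂(25/64) + (3/64)·log₂(3/64) + (5/64)·log₂(5/64)]
  = 0.3202 + 0.4184 + 0.4906 + 0.5297 + 0.2070 + 0.2873
  = 2.2532 bits

I(A;B) = H(A) + H(B) - H(A,B)
  = 1.2988 + 0.9544 - 2.2532
  = 0.0000 bits

Distribution 2 (X, Y):
Marginal P(X) (row sums):
  P(X=0) = 3/4 + 0 = 3/4
  P(X=1) = 0 + 1/4 = 1/4
Marginal P(Y) (column sums):
  P(Y=0) = 3/4 + 0 = 3/4
  P(Y=1) = 0 + 1/4 = 1/4

H(X) = -[(3/4)·log₂(3/4) + (1/4)·log₂(1/4)]
  = 0.3113 + 0.5000
  = 0.8113 bits
H(Y) = -[(3/4)·log₂(3/4) + (1/4)·log₂(1/4)]
  = 0.3113 + 0.5000
  = 0.8113 bits
H(X,Y) = -[(3/4)·log₂(3/4) + (1/4)·log₂(1/4)]
  = 0.3113 + 0.5000
  = 0.8113 bits

I(X;Y) = H(X) + H(Y) - H(X,Y)
  = 0.8113 + 0.8113 - 0.8113
  = 0.8113 bits

I(X;Y) = 0.8113 bits > I(A;B) = 0.0000 bits, so (X, Y) has the higher mutual information (stronger dependence).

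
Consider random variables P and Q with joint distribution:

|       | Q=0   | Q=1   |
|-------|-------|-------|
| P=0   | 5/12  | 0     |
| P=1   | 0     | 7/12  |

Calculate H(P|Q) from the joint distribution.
Marginal P(Q) (column sums):
  P(Q=0) = 5/12 + 0 = 5/12
  P(Q=1) = 0 + 7/12 = 7/12

H(P|Q) = -Σ P(P,Q)·log₂ P(P|Q), where P(P|Q) = P(P,Q) / P(Q)
  (cells with P(P,Q) = 0 contribute 0)
  (P=0,Q=0): P(P|Q) = (5/12)/(5/12) = 1;  -(5/12)·log₂(1) = 0.0000
  (P=1,Q=1): P(P|Q) = (7/12)/(7/12) = 1;  -(7/12)·log₂(1) = 0.0000
H(P|Q) = 0.0000 + 0.0000
  = 0.0000 bits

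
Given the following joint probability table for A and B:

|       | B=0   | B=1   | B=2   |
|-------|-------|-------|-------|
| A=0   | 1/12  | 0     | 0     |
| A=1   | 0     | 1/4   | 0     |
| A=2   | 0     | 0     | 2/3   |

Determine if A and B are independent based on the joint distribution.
Marginal P(A) (row sums):
  P(A=0) = 1/12 + 0 + 0 = 1/12
  P(A=1) = 0 + 1/4 + 0 = 1/4
  P(A=2) = 0 + 0 + 2/3 = 2/3
Marginal P(B) (column sums):
  P(B=0) = 1/12 + 0 + 0 = 1/12
  P(B=1) = 0 + 1/4 + 0 = 1/4
  P(B=2) = 0 + 0 + 2/3 = 2/3

A and B are independent iff P(A=i,B=j) = P(A=i)·P(B=j) for every cell.
  P(A=0)·P(B=0) = 1/12 × 1/12 = 1/144, but P(A=0,B=0) = 1/12 ✗

No, A and B are not independent. Quantitatively, I(A;B) > 0:

H(A) = -[(1/12)·log₂(1/12) + (1/4)·log₂(1/4) + (2/3)·log₂(2/3)]
  = 0.2987 + 0.5000 + 0.3900
  = 1.1887 bits
H(B) = -[(1/12)·log₂(1/12) + (1/4)·log₂(1/4) + (2/3)·log₂(2/3)]
  = 0.2987 + 0.5000 + 0.3900
  = 1.1887 bits
H(A,B) = -[(1/12)·log₂(1/12) + (1/4)·log₂(1/4) + (2/3)·log₂(2/3)]
  = 0.2987 + 0.5000 + 0.3900
  = 1.1887 bits
I(A;B) = H(A) + H(B) - H(A,B) = 1.1887 + 1.1887 - 1.1887 = 1.1887 bits > 0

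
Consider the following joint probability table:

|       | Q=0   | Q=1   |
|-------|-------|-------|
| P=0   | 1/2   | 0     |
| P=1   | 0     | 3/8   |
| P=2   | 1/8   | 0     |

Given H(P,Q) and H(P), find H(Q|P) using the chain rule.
From the chain rule: H(P,Q) = H(P) + H(Q|P)
Therefore: H(Q|P) = H(P,Q) - H(P)

H(P,Q) = -[(1/2)·log₂(1/2) + (3/8)·log₂(3/8) + (1/8)·log₂(1/8)]
  = 0.5000 + 0.5306 + 0.3750
  = 1.4056 bits
Marginal P(P) (row sums):
  P(P=0) = 1/2 + 0 = 1/2
  P(P=1) = 0 + 3/8 = 3/8
  P(P=2) = 1/8 + 0 = 1/8
H(P) = -[(1/2)·log₂(1/2) + (3/8)·log₂(3/8) + (1/8)·log₂(1/8)]
  = 0.5000 + 0.5306 + 0.3750
  = 1.4056 bits

H(Q|P) = 1.4056 - 1.4056 = 0.0000 bits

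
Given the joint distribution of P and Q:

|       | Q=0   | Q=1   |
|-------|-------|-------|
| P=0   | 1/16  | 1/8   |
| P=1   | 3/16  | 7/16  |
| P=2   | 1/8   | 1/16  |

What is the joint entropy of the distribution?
H(P,Q) = -Σ P(P,Q) log₂ P(P,Q), summed over the non-zero cells:
H(P,Q) = -[(1/16)·log₂(1/16) + (1/8)·log₂(1/8) + (3/16)·log₂(3/16) + (7/16)·log₂(7/16) + (1/8)·log₂(1/8) + (1/16)·log₂(1/16)]
  = 0.2500 + 0.3750 + 0.4528 + 0.5218 + 0.3750 + 0.2500
  = 2.2246 bits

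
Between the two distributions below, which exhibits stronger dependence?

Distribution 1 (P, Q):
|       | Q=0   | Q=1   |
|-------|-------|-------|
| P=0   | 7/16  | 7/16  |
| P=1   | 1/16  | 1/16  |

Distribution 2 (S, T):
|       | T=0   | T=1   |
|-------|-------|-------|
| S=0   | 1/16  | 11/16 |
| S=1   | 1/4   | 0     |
Distribution 1 (P, Q):
Marginal P(P) (row sums):
  P(P=0) = 7/16 + 7/16 = 7/8
  P(P=1) = 1/16 + 1/16 = 1/8
Marginal P(Q) (column sums):
  P(Q=0) = 7/16 + 1/16 = 1/2
  P(Q=1) = 7/16 + 1/16 = 1/2

H(P) = -[(7/8)·log₂(7/8) + (1/8)·log₂(1/8)]
  = 0.1686 + 0.3750
  = 0.5436 bits
H(Q) = -[(1/2)·log₂(1/2) + (1/2)·log₂(1/2)]
  = 0.5000 + 0.5000
  = 1.0000 bits
H(P,Q) = -[(7/16)·log₂(7/16) + (7/16)·log₂(7/16) + (1/16)·log₂(1/16) + (1/16)·log₂(1/16)]
  = 0.5218 + 0.5218 + 0.2500 + 0.2500
  = 1.5436 bits

I(P;Q) = H(P) + H(Q) - H(P,Q)
  = 0.5436 + 1.0000 - 1.5436
  = 0.0000 bits

Distribution 2 (S, T):
Marginal P(S) (row sums):
  P(S=0) = 1/16 + 11/16 = 3/4
  P(S=1) = 1/4 + 0 = 1/4
Marginal P(T) (column sums):
  P(T=0) = 1/16 + 1/4 = 5/16
  P(T=1) = 11/16 + 0 = 11/16

H(S) = -[(3/4)·log₂(3/4) + (1/4)·log₂(1/4)]
  = 0.3113 + 0.5000
  = 0.8113 bits
H(T) = -[(5/16)·log₂(5/16) + (11/16)·log₂(11/16)]
  = 0.5244 + 0.3716
  = 0.8960 bits
H(S,T) = -[(1/16)·log₂(1/16) + (11/16)·log₂(11/16) + (1/4)·log₂(1/4)]
  = 0.2500 + 0.3716 + 0.5000
  = 1.1216 bits

I(S;T) = H(S) + H(T) - H(S,T)
  = 0.8113 + 0.8960 - 1.1216
  = 0.5857 bits

I(S;T) = 0.5857 bits > I(P;Q) = 0.0000 bits, so (S, T) has the higher mutual information (stronger dependence).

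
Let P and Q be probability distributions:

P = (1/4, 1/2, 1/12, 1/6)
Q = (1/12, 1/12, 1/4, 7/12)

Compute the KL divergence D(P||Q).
D(P||Q) = Σ P(i) log₂(P(i)/Q(i))
  i=0: (1/4) × log₂((1/4)/(1/12)) = (1/4) × log₂(3) = 0.3962
  i=1: (1/2) × log₂((1/2)/(1/12)) = (1/2) × log₂(6) = 1.2925
  i=2: (1/12) × log₂((1/12)/(1/4)) = (1/12) × log₂(1/3) = -0.1321
  i=3: (1/6) × log₂((1/6)/(7/12)) = (1/6) × log₂(2/7) = -0.3012
D(P||Q) = 0.3962 + 1.2925 - 0.1321 - 0.3012
  = 1.2554 bits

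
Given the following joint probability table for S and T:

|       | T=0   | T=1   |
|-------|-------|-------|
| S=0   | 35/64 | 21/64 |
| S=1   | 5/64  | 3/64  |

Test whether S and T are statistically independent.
Marginal P(S) (row sums):
  P(S=0) = 35/64 + 21/64 = 7/8
  P(S=1) = 5/64 + 3/64 = 1/8
Marginal P(T) (column sums):
  P(T=0) = 35/64 + 5/64 = 5/8
  P(T=1) = 21/64 + 3/64 = 3/8

S and T are independent iff P(S=i,T=j) = P(S=i)·P(T=j) for every cell.
  P(S=0)·P(T=0) = 7/8 × 5/8 = 35/64 = P(S=0,T=0) ✓
  P(S=0)·P(T=1) = 7/8 × 3/8 = 21/64 = P(S=0,T=1) ✓
  P(S=1)·P(T=0) = 1/8 × 5/8 = 5/64 = P(S=1,T=0) ✓
  P(S=1)·P(T=1) = 1/8 × 3/8 = 3/64 = P(S=1,T=1) ✓

Yes, S and T are independent: every cell factors, so I(S;T) = 0 bits.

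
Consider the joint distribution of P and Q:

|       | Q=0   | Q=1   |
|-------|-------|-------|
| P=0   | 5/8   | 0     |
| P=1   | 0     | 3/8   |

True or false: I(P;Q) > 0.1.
Marginal P(P) (row sums):
  P(P=0) = 5/8 + 0 = 5/8
  P(P=1) = 0 + 3/8 = 3/8
Marginal P(Q) (column sums):
  P(Q=0) = 5/8 + 0 = 5/8
  P(Q=1) = 0 + 3/8 = 3/8

H(P) = -[(5/8)·log₂(5/8) + (3/8)·log₂(3/8)]
  = 0.4238 + 0.5306
  = 0.9544 bits
H(Q) = -[(5/8)·log₂(5/8) + (3/8)·log₂(3/8)]
  = 0.4238 + 0.5306
  = 0.9544 bits
H(P,Q) = -[(5/8)·log₂(5/8) + (3/8)·log₂(3/8)]
  = 0.4238 + 0.5306
  = 0.9544 bits

I(P;Q) = H(P) + H(Q) - H(P,Q)
  = 0.9544 + 0.9544 - 0.9544
  = 0.9544 bits

True. I(P;Q) = 0.9544 bits, which is > 0.1 bits.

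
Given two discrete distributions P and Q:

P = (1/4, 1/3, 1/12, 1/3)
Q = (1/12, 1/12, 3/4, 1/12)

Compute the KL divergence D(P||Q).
D(P||Q) = Σ P(i) log₂(P(i)/Q(i))
  i=0: (1/4) × log₂((1/4)/(1/12)) = (1/4) × log₂(3) = 0.3962
  i=1: (1/3) × log₂((1/3)/(1/12)) = (1/3) × log₂(4) = 0.6667
  i=2: (1/12) × log₂((1/12)/(3/4)) = (1/12) × log₂(1/9) = -0.2642
  i=3: (1/3) × log₂((1/3)/(1/12)) = (1/3) × log₂(4) = 0.6667
D(P||Q) = 0.3962 + 0.6667 - 0.2642 + 0.6667
  = 1.4654 bits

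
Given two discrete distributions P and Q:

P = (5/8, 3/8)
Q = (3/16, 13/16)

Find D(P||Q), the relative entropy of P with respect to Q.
D(P||Q) = Σ P(i) log₂(P(i)/Q(i))
  i=0: (5/8) × log₂((5/8)/(3/16)) = (5/8) × log₂(10/3) = 1.0856
  i=1: (3/8) × log₂((3/8)/(13/16)) = (3/8) × log₂(6/13) = -0.4183
D(P||Q) = 1.0856 - 0.4183
  = 0.6673 bits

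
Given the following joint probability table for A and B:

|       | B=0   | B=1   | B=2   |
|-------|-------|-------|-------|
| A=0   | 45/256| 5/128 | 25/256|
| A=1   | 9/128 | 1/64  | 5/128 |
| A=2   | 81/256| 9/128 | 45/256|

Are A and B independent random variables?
Marginal P(A) (row sums):
  P(A=0) = 45/256 + 5/128 + 25/256 = 5/16
  P(A=1) = 9/128 + 1/64 + 5/128 = 1/8
  P(A=2) = 81/256 + 9/128 + 45/256 = 9/16
Marginal P(B) (column sums):
  P(B=0) = 45/256 + 9/128 + 81/256 = 9/16
  P(B=1) = 5/128 + 1/64 + 9/128 = 1/8
  P(B=2) = 25/256 + 5/128 + 45/256 = 5/16

A and B are independent iff P(A=i,B=j) = P(A=i)·P(B=j) for every cell.
  P(A=0)·P(B=0) = 5/16 × 9/16 = 45/256 = P(A=0,B=0) ✓
  P(A=0)·P(B=1) = 5/16 × 1/8 = 5/128 = P(A=0,B=1) ✓
  P(A=0)·P(B=2) = 5/16 × 5/16 = 25/256 = P(A=0,B=2) ✓
  P(A=1)·P(B=0) = 1/8 × 9/16 = 9/128 = P(A=1,B=0) ✓
  P(A=1)·P(B=1) = 1/8 × 1/8 = 1/64 = P(A=1,B=1) ✓
  P(A=1)·P(B=2) = 1/8 × 5/16 = 5/128 = P(A=1,B=2) ✓
  P(A=2)·P(B=0) = 9/16 × 9/16 = 81/256 = P(A=2,B=0) ✓
  P(A=2)·P(B=1) = 9/16 × 1/8 = 9/128 = P(A=2,B=1) ✓
  P(A=2)·P(B=2) = 9/16 × 5/16 = 45/256 = P(A=2,B=2) ✓

Yes, A and B are independent: every cell factors, so I(A;B) = 0 bits.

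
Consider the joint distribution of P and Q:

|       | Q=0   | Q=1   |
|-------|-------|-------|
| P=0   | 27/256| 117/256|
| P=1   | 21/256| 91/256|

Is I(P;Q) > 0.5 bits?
Marginal P(P) (row sums):
  P(P=0) = 27/256 + 117/256 = 9/16
  P(P=1) = 21/256 + 91/256 = 7/16
Marginal P(Q) (column sums):
  P(Q=0) = 27/256 + 21/256 = 3/16
  P(Q=1) = 117/256 + 91/256 = 13/16

H(P) = -[(9/16)·log₂(9/16) + (7/16)·log₂(7/16)]
  = 0.4669 + 0.5218
  = 0.9887 bits
H(Q) = -[(3/16)·log₂(3/16) + (13/16)·log₂(13/16)]
  = 0.4528 + 0.2434
  = 0.6962 bits
H(P,Q) = -[(27/256)·log₂(27/256) + (117/256)·log₂(117/256) + (21/256)·log₂(21/256) + (91/256)·log₂(91/256)]
  = 0.3423 + 0.5163 + 0.2959 + 0.5304
  = 1.6849 bits

I(P;Q) = H(P) + H(Q) - H(P,Q)
  = 0.9887 + 0.6962 - 1.6849
  = 0.0000 bits

No. I(P;Q) = 0.0000 bits, which is ≤ 0.5 bits.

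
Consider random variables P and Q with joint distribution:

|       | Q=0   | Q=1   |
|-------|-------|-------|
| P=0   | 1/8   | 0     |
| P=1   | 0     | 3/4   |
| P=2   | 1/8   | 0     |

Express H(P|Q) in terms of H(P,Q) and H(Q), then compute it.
H(P|Q) = H(P,Q) - H(Q)

Marginal P(Q) (column sums):
  P(Q=0) = 1/8 + 0 + 1/8 = 1/4
  P(Q=1) = 0 + 3/4 + 0 = 3/4

H(P,Q) = -[(1/8)·log₂(1/8) + (3/4)·log₂(3/4) + (1/8)·log₂(1/8)]
  = 0.3750 + 0.3113 + 0.3750
  = 1.0613 bits
H(Q) = -[(1/4)·log₂(1/4) + (3/4)·log₂(3/4)]
  = 0.5000 + 0.3113
  = 0.8113 bits

H(P|Q) = 1.0613 - 0.8113 = 0.2500 bits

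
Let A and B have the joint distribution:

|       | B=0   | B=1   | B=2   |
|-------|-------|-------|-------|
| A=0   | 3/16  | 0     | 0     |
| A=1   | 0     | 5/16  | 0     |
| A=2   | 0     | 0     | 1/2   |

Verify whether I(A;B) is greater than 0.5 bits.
Marginal P(A) (row sums):
  P(A=0) = 3/16 + 0 + 0 = 3/16
  P(A=1) = 0 + 5/16 + 0 = 5/16
  P(A=2) = 0 + 0 + 1/2 = 1/2
Marginal P(B) (column sums):
  P(B=0) = 3/16 + 0 + 0 = 3/16
  P(B=1) = 0 + 5/16 + 0 = 5/16
  P(B=2) = 0 + 0 + 1/2 = 1/2

H(A) = -[(3/16)·log₂(3/16) + (5/16)·log₂(5/16) + (1/2)·log₂(1/2)]
  = 0.4528 + 0.5244 + 0.5000
  = 1.4772 bits
H(B) = -[(3/16)·log₂(3/16) + (5/16)·log₂(5/16) + (1/2)·log₂(1/2)]
  = 0.4528 + 0.5244 + 0.5000
  = 1.4772 bits
H(A,B) = -[(3/16)·log₂(3/16) + (5/16)·log₂(5/16) + (1/2)·log₂(1/2)]
  = 0.4528 + 0.5244 + 0.5000
  = 1.4772 bits

I(A;B) = H(A) + H(B) - H(A,B)
  = 1.4772 + 1.4772 - 1.4772
  = 1.4772 bits

Yes. I(A;B) = 1.4772 bits, which is > 0.5 bits.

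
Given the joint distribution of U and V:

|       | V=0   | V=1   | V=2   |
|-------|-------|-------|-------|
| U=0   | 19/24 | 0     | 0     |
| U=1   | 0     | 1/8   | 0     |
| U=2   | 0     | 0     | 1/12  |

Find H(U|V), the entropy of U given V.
Marginal P(V) (column sums):
  P(V=0) = 19/24 + 0 + 0 = 19/24
  P(V=1) = 0 + 1/8 + 0 = 1/8
  P(V=2) = 0 + 0 + 1/12 = 1/12

H(U|V) = -Σ P(U,V)·log₂ P(U|V), where P(U|V) = P(U,V) / P(V)
  (cells with P(U,V) = 0 contribute 0)
  (U=0,V=0): P(U|V) = (19/24)/(19/24) = 1;  -(19/24)·log₂(1) = 0.0000
  (U=1,V=1): P(U|V) = (1/8)/(1/8) = 1;  -(1/8)·log₂(1) = 0.0000
  (U=2,V=2): P(U|V) = (1/12)/(1/12) = 1;  -(1/12)·log₂(1) = 0.0000
H(U|V) = 0.0000 + 0.0000 + 0.0000
  = 0.0000 bits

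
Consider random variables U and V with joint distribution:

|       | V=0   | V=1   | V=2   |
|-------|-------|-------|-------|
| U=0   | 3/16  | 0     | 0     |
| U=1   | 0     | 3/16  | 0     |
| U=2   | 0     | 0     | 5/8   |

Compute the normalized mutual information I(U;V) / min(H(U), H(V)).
Marginal P(U) (row sums):
  P(U=0) = 3/16 + 0 + 0 = 3/16
  P(U=1) = 0 + 3/16 + 0 = 3/16
  P(U=2) = 0 + 0 + 5/8 = 5/8
Marginal P(V) (column sums):
  P(V=0) = 3/16 + 0 + 0 = 3/16
  P(V=1) = 0 + 3/16 + 0 = 3/16
  P(V=2) = 0 + 0 + 5/8 = 5/8

H(U) = -[(3/16)·log₂(3/16) + (3/16)·log₂(3/16) + (5/8)·log₂(5/8)]
  = 0.4528 + 0.4528 + 0.4238
  = 1.3294 bits
H(V) = -[(3/16)·log₂(3/16) + (3/16)·log₂(3/16) + (5/8)·log₂(5/8)]
  = 0.4528 + 0.4528 + 0.4238
  = 1.3294 bits
H(U,V) = -[(3/16)·log₂(3/16) + (3/16)·log₂(3/16) + (5/8)·log₂(5/8)]
  = 0.4528 + 0.4528 + 0.4238
  = 1.3294 bits

I(U;V) = H(U) + H(V) - H(U,V)
  = 1.3294 + 1.3294 - 1.3294
  = 1.3294 bits

min(H(U), H(V)) = min(1.3294, 1.3294) = 1.3294 bits
Normalized MI = 1.3294 / 1.3294 = 1.0000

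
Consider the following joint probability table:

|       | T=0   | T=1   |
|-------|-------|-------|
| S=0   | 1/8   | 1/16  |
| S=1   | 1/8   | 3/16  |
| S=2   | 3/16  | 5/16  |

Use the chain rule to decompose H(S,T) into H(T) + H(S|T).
By the chain rule: H(S,T) = H(T) + H(S|T)

Marginal P(T) (column sums):
  P(T=0) = 1/8 + 1/8 + 3/16 = 7/16
  P(T=1) = 1/16 + 3/16 + 5/16 = 9/16
H(T) = -[(7/16)·log₂(7/16) + (9/16)·log₂(9/16)]
  = 0.5218 + 0.4669
  = 0.9887 bits
H(S|T) = -Σ P(S,T)·log₂ P(S|T), where P(S|T) = P(S,T) / P(T)
  (S=0,T=0): P(S|T) = (1/8)/(7/16) = 2/7;  -(1/8)·log₂(2/7) = 0.2259
  (S=0,T=1): P(S|T) = (1/16)/(9/16) = 1/9;  -(1/16)·log₂(1/9) = 0.1981
  (S=1,T=0): P(S|T) = (1/8)/(7/16) = 2/7;  -(1/8)·log₂(2/7) = 0.2259
  (S=1,T=1): P(S|T) = (3/16)/(9/16) = 1/3;  -(3/16)·log₂(1/3) = 0.2972
  (S=2,T=0): P(S|T) = (3/16)/(7/16) = 3/7;  -(3/16)·log₂(3/7) = 0.2292
  (S=2,T=1): P(S|T) = (5/16)/(9/16) = 5/9;  -(5/16)·log₂(5/9) = 0.2650
H(S|T) = 0.2259 + 0.1981 + 0.2259 + 0.2972 + 0.2292 + 0.2650
  = 1.4413 bits

H(S,T) = H(T) + H(S|T) = 0.9887 + 1.4413 = 2.4300 bits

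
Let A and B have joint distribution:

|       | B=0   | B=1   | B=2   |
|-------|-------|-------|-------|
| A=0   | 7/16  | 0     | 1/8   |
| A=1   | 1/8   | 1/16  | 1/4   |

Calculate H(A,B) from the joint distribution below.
H(A,B) = -Σ P(A,B) log₂ P(A,B), summed over the non-zero cells:
H(A,B) = -[(7/16)·log₂(7/16) + (1/8)·log₂(1/8) + (1/8)·log₂(1/8) + (1/16)·log₂(1/16) + (1/4)·log₂(1/4)]
  = 0.5218 + 0.3750 + 0.3750 + 0.2500 + 0.5000
  = 2.0218 bits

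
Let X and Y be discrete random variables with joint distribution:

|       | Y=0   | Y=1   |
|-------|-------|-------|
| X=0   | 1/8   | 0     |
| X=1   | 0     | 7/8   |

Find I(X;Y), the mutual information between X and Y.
Marginal P(X) (row sums):
  P(X=0) = 1/8 + 0 = 1/8
  P(X=1) = 0 + 7/8 = 7/8
Marginal P(Y) (column sums):
  P(Y=0) = 1/8 + 0 = 1/8
  P(Y=1) = 0 + 7/8 = 7/8

H(X) = -[(1/8)·log₂(1/8) + (7/8)·log₂(7/8)]
  = 0.3750 + 0.1686
  = 0.5436 bits
H(Y) = -[(1/8)·log₂(1/8) + (7/8)·log₂(7/8)]
  = 0.3750 + 0.1686
  = 0.5436 bits
H(X,Y) = -[(1/8)·log₂(1/8) + (7/8)·log₂(7/8)]
  = 0.3750 + 0.1686
  = 0.5436 bits

I(X;Y) = H(X) + H(Y) - H(X,Y)
  = 0.5436 + 0.5436 - 0.5436
  = 0.5436 bits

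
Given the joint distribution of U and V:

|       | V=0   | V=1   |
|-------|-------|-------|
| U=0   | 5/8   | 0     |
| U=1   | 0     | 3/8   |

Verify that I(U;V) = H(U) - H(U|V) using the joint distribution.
Left side, from I(U;V) = H(U) + H(V) - H(U,V):
Marginal P(U) (row sums):
  P(U=0) = 5/8 + 0 = 5/8
  P(U=1) = 0 + 3/8 = 3/8
Marginal P(V) (column sums):
  P(V=0) = 5/8 + 0 = 5/8
  P(V=1) = 0 + 3/8 = 3/8

H(U) = -[(5/8)·log₂(5/8) + (3/8)·log₂(3/8)]
  = 0.4238 + 0.5306
  = 0.9544 bits
H(V) = -[(5/8)·log₂(5/8) + (3/8)·log₂(3/8)]
  = 0.4238 + 0.5306
  = 0.9544 bits
H(U,V) = -[(5/8)·log₂(5/8) + (3/8)·log₂(3/8)]
  = 0.4238 + 0.5306
  = 0.9544 bits

I(U;V) = H(U) + H(V) - H(U,V)
  = 0.9544 + 0.9544 - 0.9544
  = 0.9544 bits

Right side, with H(U|V) computed directly from the conditional probabilities:
H(U|V) = -Σ P(U,V)·log₂ P(U|V), where P(U|V) = P(U,V) / P(V)
  (cells with P(U,V) = 0 contribute 0)
  (U=0,V=0): P(U|V) = (5/8)/(5/8) = 1;  -(5/8)·log₂(1) = 0.0000
  (U=1,V=1): P(U|V) = (3/8)/(3/8) = 1;  -(3/8)·log₂(1) = 0.0000
H(U|V) = 0.0000 + 0.0000
  = 0.0000 bits
H(U) - H(U|V) = 0.9544 - 0.0000 = 0.9544 bits

Both sides equal 0.9544 bits, so I(U;V) = H(U) - H(U|V) ✓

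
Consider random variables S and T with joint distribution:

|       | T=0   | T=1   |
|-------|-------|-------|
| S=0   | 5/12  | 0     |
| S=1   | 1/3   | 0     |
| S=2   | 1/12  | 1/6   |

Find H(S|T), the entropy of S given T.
Marginal P(T) (column sums):
  P(T=0) = 5/12 + 1/3 + 1/12 = 5/6
  P(T=1) = 0 + 0 + 1/6 = 1/6

H(S|T) = -Σ P(S,T)·log₂ P(S|T), where P(S|T) = P(S,T) / P(T)
  (cells with P(S,T) = 0 contribute 0)
  (S=0,T=0): P(S|T) = (5/12)/(5/6) = 1/2;  -(5/12)·log₂(1/2) = 0.4167
  (S=1,T=0): P(S|T) = (1/3)/(5/6) = 2/5;  -(1/3)·log₂(2/5) = 0.4406
  (S=2,T=0): P(S|T) = (1/12)/(5/6) = 1/10;  -(1/12)·log₂(1/10) = 0.2768
  (S=2,T=1): P(S|T) = (1/6)/(1/6) = 1;  -(1/6)·log₂(1) = 0.0000
H(S|T) = 0.4167 + 0.4406 + 0.2768 + 0.0000
  = 1.1341 bits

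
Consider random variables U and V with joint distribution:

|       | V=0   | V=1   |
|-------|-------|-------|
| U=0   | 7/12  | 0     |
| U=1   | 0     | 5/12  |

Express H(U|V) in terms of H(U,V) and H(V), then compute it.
H(U|V) = H(U,V) - H(V)

Marginal P(V) (column sums):
  P(V=0) = 7/12 + 0 = 7/12
  P(V=1) = 0 + 5/12 = 5/12

H(U,V) = -[(7/12)·log₂(7/12) + (5/12)·log₂(5/12)]
  = 0.4536 + 0.5263
  = 0.9799 bits
H(V) = -[(7/12)·log₂(7/12) + (5/12)·log₂(5/12)]
  = 0.4536 + 0.5263
  = 0.9799 bits

H(U|V) = 0.9799 - 0.9799 = 0.0000 bits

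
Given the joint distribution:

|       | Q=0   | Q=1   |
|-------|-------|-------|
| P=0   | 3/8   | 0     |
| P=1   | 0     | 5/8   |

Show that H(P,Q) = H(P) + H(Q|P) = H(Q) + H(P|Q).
Marginal P(P) (row sums):
  P(P=0) = 3/8 + 0 = 3/8
  P(P=1) = 0 + 5/8 = 5/8
Marginal P(Q) (column sums):
  P(Q=0) = 3/8 + 0 = 3/8
  P(Q=1) = 0 + 5/8 = 5/8

Decomposition 1: H(P) + H(Q|P)
H(P) = -[(3/8)·log₂(3/8) + (5/8)·log₂(5/8)]
  = 0.5306 + 0.4238
  = 0.9544 bits
H(Q|P) = -Σ P(P,Q)·log₂ P(Q|P), where P(Q|P) = P(P,Q) / P(P)
  (cells with P(P,Q) = 0 contribute 0)
  (P=0,Q=0): P(Q|P) = (3/8)/(3/8) = 1;  -(3/8)·log₂(1) = 0.0000
  (P=1,Q=1): P(Q|P) = (5/8)/(5/8) = 1;  -(5/8)·log₂(1) = 0.0000
H(Q|P) = 0.0000 + 0.0000
  = 0.0000 bits
H(P) + H(Q|P) = 0.9544 + 0.0000 = 0.9544 bits

Decomposition 2: H(Q) + H(P|Q)
H(Q) = -[(3/8)·log₂(3/8) + (5/8)·log₂(5/8)]
  = 0.5306 + 0.4238
  = 0.9544 bits
H(P|Q) = -Σ P(P,Q)·log₂ P(P|Q), where P(P|Q) = P(P,Q) / P(Q)
  (cells with P(P,Q) = 0 contribute 0)
  (P=0,Q=0): P(P|Q) = (3/8)/(3/8) = 1;  -(3/8)·log₂(1) = 0.0000
  (P=1,Q=1): P(P|Q) = (5/8)/(5/8) = 1;  -(5/8)·log₂(1) = 0.0000
H(P|Q) = 0.0000 + 0.0000
  = 0.0000 bits
H(Q) + H(P|Q) = 0.9544 + 0.0000 = 0.9544 bits

Direct computation of the joint entropy:
H(P,Q) = -[(3/8)·log₂(3/8) + (5/8)·log₂(5/8)]
  = 0.5306 + 0.4238
  = 0.9544 bits

All three agree: H(P,Q) = 0.9544 bits ✓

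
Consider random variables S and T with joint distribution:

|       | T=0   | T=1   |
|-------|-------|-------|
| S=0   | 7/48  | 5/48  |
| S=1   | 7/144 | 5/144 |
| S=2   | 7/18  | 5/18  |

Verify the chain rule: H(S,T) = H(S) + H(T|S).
Left side:
H(S,T) = -[(7/48)·log₂(7/48) + (5/48)·log₂(5/48) + (7/144)·log₂(7/144) + (5/144)·log₂(5/144) + (7/18)·log₂(7/18) + (5/18)·log₂(5/18)]
  = 0.4051 + 0.3399 + 0.2121 + 0.1683 + 0.5299 + 0.5133
  = 2.1686 bits

Right side:
Marginal P(S) (row sums):
  P(S=0) = 7/48 + 5/48 = 1/4
  P(S=1) = 7/144 + 5/144 = 1/12
  P(S=2) = 7/18 + 5/18 = 2/3
H(S) = -[(1/4)·log₂(1/4) + (1/12)·log₂(1/12) + (2/3)·log₂(2/3)]
  = 0.5000 + 0.2987 + 0.3900
  = 1.1887 bits
H(T|S) = -Σ P(S,T)·log₂ P(T|S), where P(T|S) = P(S,T) / P(S)
  (S=0,T=0): P(T|S) = (7/48)/(1/4) = 7/12;  -(7/48)·log₂(7/12) = 0.1134
  (S=0,T=1): P(T|S) = (5/48)/(1/4) = 5/12;  -(5/48)·log₂(5/12) = 0.1316
  (S=1,T=0): P(T|S) = (7/144)/(1/12) = 7/12;  -(7/144)·log₂(7/12) = 0.0378
  (S=1,T=1): P(T|S) = (5/144)/(1/12) = 5/12;  -(5/144)·log₂(5/12) = 0.0439
  (S=2,T=0): P(T|S) = (7/18)/(2/3) = 7/12;  -(7/18)·log₂(7/12) = 0.3024
  (S=2,T=1): P(T|S) = (5/18)/(2/3) = 5/12;  -(5/18)·log₂(5/12) = 0.3508
H(T|S) = 0.1134 + 0.1316 + 0.0378 + 0.0439 + 0.3024 + 0.3508
  = 0.9799 bits
H(S) + H(T|S) = 1.1887 + 0.9799 = 2.1686 bits

Both sides equal 2.1686 bits, so the chain rule holds ✓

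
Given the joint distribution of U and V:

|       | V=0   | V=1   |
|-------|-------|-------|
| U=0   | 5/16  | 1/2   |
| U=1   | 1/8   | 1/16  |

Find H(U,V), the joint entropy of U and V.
H(U,V) = -Σ P(U,V) log₂ P(U,V), summed over the non-zero cells:
H(U,V) = -[(5/16)·log₂(5/16) + (1/2)·log₂(1/2) + (1/8)·log₂(1/8) + (1/16)·log₂(1/16)]
  = 0.5244 + 0.5000 + 0.3750 + 0.2500
  = 1.6494 bits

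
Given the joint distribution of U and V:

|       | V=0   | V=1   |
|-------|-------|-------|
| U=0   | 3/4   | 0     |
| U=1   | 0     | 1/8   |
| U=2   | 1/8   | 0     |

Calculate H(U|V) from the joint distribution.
Marginal P(V) (column sums):
  P(V=0) = 3/4 + 0 + 1/8 = 7/8
  P(V=1) = 0 + 1/8 + 0 = 1/8

H(U|V) = -Σ P(U,V)·log₂ P(U|V), where P(U|V) = P(U,V) / P(V)
  (cells with P(U,V) = 0 contribute 0)
  (U=0,V=0): P(U|V) = (3/4)/(7/8) = 6/7;  -(3/4)·log₂(6/7) = 0.1668
  (U=1,V=1): P(U|V) = (1/8)/(1/8) = 1;  -(1/8)·log₂(1) = 0.0000
  (U=2,V=0): P(U|V) = (1/8)/(7/8) = 1/7;  -(1/8)·log₂(1/7) = 0.3509
H(U|V) = 0.1668 + 0.0000 + 0.3509
  = 0.5177 bits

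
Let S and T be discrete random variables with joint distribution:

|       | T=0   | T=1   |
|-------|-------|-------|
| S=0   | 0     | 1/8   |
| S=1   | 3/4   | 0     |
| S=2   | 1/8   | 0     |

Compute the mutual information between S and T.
Marginal P(S) (row sums):
  P(S=0) = 0 + 1/8 = 1/8
  P(S=1) = 3/4 + 0 = 3/4
  P(S=2) = 1/8 + 0 = 1/8
Marginal P(T) (column sums):
  P(T=0) = 0 + 3/4 + 1/8 = 7/8
  P(T=1) = 1/8 + 0 + 0 = 1/8

H(S) = -[(1/8)·log₂(1/8) + (3/4)·log₂(3/4) + (1/8)·log₂(1/8)]
  = 0.3750 + 0.3113 + 0.3750
  = 1.0613 bits
H(T) = -[(7/8)·log₂(7/8) + (1/8)·log₂(1/8)]
  = 0.1686 + 0.3750
  = 0.5436 bits
H(S,T) = -[(1/8)·log₂(1/8) + (3/4)·log₂(3/4) + (1/8)·log₂(1/8)]
  = 0.3750 + 0.3113 + 0.3750
  = 1.0613 bits

I(S;T) = H(S) + H(T) - H(S,T)
  = 1.0613 + 0.5436 - 1.0613
  = 0.5436 bits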